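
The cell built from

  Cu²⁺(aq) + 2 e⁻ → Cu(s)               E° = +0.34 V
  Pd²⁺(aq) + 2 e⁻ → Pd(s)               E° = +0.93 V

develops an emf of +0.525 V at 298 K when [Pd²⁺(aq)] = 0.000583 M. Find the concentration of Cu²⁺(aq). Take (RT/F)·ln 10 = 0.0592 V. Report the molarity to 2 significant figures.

With Pd²⁺/Pd at the cathode and Cu²⁺/Cu at the anode, E°cell = +0.93 − (+0.34) = +0.59 V (n = 2).
Rearranging E = E° − (0.0592/n)·log Q gives log Q = 2(+0.59 − (+0.525))/0.0592 = 2.196.
For Pd²⁺(aq) + Cu(s) → Pd(s) + Cu²⁺(aq), the reaction quotient is Q = [Cu²⁺(aq)] / [Pd²⁺(aq)].
Isolating [Cu²⁺(aq)] in Q = 10^{2.196} yields log [Cu²⁺(aq)] = −1.038, i.e. 0.092 M.

0.092 M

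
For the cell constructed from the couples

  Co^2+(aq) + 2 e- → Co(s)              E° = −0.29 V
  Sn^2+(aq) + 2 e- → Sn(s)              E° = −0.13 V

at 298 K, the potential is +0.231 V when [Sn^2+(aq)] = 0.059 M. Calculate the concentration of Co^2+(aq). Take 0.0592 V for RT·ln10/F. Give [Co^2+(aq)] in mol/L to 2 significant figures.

0.00024 M

Sn²⁺/Sn is the cathode (higher E°); E°cell = −0.13 − (−0.29) = +0.16 V with n = 2.
Rearranging E = E° − (0.0592/n)·log Q gives log Q = 2(+0.16 − (+0.231))/0.0592 = −2.399.
For Sn^2+(aq) + Co(s) → Sn(s) + Co^2+(aq), the reaction quotient is Q = [Co^2+(aq)] / [Sn^2+(aq)].
Substituting the known concentrations and solving, log [Co^2+(aq)] = −3.628 and [Co^2+(aq)] = 0.00024 M.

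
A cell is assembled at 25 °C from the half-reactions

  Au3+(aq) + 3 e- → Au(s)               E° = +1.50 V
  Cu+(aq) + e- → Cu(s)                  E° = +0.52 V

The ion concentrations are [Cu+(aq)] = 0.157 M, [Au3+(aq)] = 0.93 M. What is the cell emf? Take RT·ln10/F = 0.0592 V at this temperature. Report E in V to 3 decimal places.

+1.027 V

The Au³⁺/Au couple has the more positive E°, so it is the cathode; Cu⁺/Cu is the anode.
The standard potential is +1.50 − (+0.52) = +0.98 V and the balanced reaction transfers n = 3 electrons.
For the overall reaction Au3+(aq) + 3 Cu(s) → Au(s) + 3 Cu+(aq), Q = [Cu+(aq)]^3 / [Au3+(aq)] = 0.00416, giving log Q = −2.381.
By the Nernst equation, E = +0.98 − (0.0592/3)·(−2.381) = +1.027 V.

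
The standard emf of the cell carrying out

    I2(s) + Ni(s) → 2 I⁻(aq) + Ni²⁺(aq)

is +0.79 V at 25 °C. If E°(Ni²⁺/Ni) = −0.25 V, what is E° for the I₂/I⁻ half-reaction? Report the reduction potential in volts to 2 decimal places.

+0.54 V

In the reaction as written the I₂/I⁻ couple is reduced (cathode) and Ni²⁺/Ni is oxidized (anode), so E°cell = E°(I₂/I⁻) − E°(Ni²⁺/Ni).
E°(I₂/I⁻) = E°cell + E°(anode) = +0.79 + (−0.25) = +0.54 V.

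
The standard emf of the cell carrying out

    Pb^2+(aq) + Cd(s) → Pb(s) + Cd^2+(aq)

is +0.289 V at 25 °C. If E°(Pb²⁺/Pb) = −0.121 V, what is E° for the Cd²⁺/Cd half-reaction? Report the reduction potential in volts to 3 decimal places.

In the reaction as written the Pb²⁺/Pb couple is reduced (cathode) and Cd²⁺/Cd is oxidized (anode), so E°cell = E°(Pb²⁺/Pb) − E°(Cd²⁺/Cd).
E°(Cd²⁺/Cd) = E°(cathode) − E°cell = −0.121 − (+0.289) = −0.410 V.

−0.410 V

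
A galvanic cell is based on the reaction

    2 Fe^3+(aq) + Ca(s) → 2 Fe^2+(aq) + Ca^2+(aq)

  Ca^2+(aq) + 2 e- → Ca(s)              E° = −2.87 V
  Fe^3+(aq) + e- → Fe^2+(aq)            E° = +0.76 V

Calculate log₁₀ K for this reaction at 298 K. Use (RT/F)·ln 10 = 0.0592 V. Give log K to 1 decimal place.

The Fe³⁺/Fe²⁺ couple is reduced (cathode); E°cell = +0.76 − (−2.87) = +3.63 V with n = 2.
At equilibrium E = 0, so log K = nE°cell / 0.0592 = (2)(+3.63) / 0.0592 = 122.6.

log K = 122.6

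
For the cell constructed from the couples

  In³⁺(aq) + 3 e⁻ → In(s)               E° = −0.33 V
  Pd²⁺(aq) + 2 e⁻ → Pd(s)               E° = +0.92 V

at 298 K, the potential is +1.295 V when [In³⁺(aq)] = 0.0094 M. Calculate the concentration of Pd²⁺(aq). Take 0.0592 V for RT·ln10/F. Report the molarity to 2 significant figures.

1.5 M

The Pd²⁺/Pd couple has the larger reduction potential, so it is the cathode: E°cell = +0.92 − (−0.33) = +1.25 V and n = 6.
Rearranging E = E° − (0.0592/n)·log Q gives log Q = 6(+1.25 − (+1.295))/0.0592 = −4.561.
The balanced reaction is 3 Pd²⁺(aq) + 2 In(s) → 3 Pd(s) + 2 In³⁺(aq), so Q = [In³⁺(aq)]^2 / [Pd²⁺(aq)]^3.
Isolating [Pd²⁺(aq)] in Q = 10^{−4.561} yields log [Pd²⁺(aq)] = 0.169, i.e. 1.5 M.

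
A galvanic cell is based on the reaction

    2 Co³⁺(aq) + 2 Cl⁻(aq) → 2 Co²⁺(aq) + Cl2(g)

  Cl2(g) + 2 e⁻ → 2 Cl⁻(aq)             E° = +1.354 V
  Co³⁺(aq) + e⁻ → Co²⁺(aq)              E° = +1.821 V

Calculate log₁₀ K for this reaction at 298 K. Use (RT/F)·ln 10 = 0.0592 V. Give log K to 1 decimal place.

log K = 15.8

The Co³⁺/Co²⁺ couple is reduced (cathode); E°cell = +1.821 − (+1.354) = +0.467 V with n = 2.
At equilibrium E = 0, so log K = nE°cell / 0.0592 = (2)(+0.467) / 0.0592 = 15.8.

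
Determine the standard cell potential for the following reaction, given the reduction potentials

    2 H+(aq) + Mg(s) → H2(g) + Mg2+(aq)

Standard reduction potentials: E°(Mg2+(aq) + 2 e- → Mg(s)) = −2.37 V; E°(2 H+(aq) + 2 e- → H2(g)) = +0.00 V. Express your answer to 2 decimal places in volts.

H+(aq) gains electrons, so the 2H⁺/H₂ couple is the cathode; the Mg²⁺/Mg couple is the anode.
E°cell = E°(cathode) − E°(anode) = +0.00 − (−2.37) = +2.37 V.

+2.37 V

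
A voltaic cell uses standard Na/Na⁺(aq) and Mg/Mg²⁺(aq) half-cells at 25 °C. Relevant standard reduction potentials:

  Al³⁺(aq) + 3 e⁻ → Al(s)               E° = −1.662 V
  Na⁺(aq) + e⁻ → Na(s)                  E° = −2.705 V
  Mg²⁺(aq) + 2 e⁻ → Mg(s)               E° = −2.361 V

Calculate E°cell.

+0.344 V

The Mg²⁺/Mg couple has the higher E°, so Mg ion is reduced (cathode) and Na is oxidized (anode).
E°cell = E°(cathode) − E°(anode) = −2.361 − (−2.705) = +0.344 V.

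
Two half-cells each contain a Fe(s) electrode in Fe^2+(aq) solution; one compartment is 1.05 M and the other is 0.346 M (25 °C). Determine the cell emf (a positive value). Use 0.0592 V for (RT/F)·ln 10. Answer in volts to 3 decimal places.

For a concentration cell E°cell = 0, since both electrodes use the same couple.
The compartment with the higher Fe^2+(aq) concentration (1.05 M) acts as the cathode; ions are reduced there and produced at the dilute (0.346 M) anode.
With n = 2, Ecell = −(0.0592/2)·log([dilute]/[conc]) = −(0.0592/2)·log(0.346/1.05) = +0.014 V.

0.014 V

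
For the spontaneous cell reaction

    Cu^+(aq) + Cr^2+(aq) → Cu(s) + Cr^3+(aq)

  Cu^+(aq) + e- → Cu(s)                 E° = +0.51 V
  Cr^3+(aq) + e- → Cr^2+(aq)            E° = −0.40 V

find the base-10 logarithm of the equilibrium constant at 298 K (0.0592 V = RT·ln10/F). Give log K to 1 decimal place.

log K = 15.4

The Cu⁺/Cu couple is reduced (cathode); E°cell = +0.51 − (−0.40) = +0.91 V with n = 1.
At equilibrium E = 0, so log K = nE°cell / 0.0592 = (1)(+0.91) / 0.0592 = 15.4.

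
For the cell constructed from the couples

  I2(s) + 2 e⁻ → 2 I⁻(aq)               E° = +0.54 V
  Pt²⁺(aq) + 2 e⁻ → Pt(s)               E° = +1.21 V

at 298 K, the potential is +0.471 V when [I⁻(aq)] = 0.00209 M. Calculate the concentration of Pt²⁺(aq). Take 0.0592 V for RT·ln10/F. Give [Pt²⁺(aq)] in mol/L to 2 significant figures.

0.043 M

With Pt²⁺/Pt at the cathode and I₂/I⁻ at the anode, E°cell = +1.21 − (+0.54) = +0.67 V (n = 2).
From the Nernst equation, log Q = n(E° − E)/0.0592 = 2·(+0.67 − (+0.471))/0.0592 = 6.723.
Balancing electrons gives Pt²⁺(aq) + 2 I⁻(aq) → Pt(s) + I2(s); thus Q = 1 / ([Pt²⁺(aq)]·[I⁻(aq)]^2).
Isolating [Pt²⁺(aq)] in Q = 10^{6.723} yields log [Pt²⁺(aq)] = −1.363, i.e. 0.043 M.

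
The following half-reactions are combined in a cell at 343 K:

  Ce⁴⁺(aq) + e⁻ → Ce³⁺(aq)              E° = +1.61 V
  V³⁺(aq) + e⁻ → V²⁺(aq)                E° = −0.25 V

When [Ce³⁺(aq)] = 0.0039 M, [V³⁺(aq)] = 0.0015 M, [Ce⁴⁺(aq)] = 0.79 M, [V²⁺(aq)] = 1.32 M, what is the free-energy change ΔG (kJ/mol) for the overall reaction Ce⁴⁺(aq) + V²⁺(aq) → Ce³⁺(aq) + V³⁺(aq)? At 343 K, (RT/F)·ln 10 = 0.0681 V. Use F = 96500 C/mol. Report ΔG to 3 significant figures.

The standard cell potential is +1.61 − (−0.25) = +1.86 V, with n = 1 electron in the balanced equation.
Q = ([Ce³⁺(aq)]·[V³⁺(aq)]) / ([Ce⁴⁺(aq)]·[V²⁺(aq)]) = 5.61×10^−6, so log Q = −5.251 and E = +1.86 − (0.0681/1)(−5.251) = +2.2176 V.
Then ΔG = −nFE = −1 × 96500 × +2.2176 J/mol = −214 kJ/mol.

−214 kJ/mol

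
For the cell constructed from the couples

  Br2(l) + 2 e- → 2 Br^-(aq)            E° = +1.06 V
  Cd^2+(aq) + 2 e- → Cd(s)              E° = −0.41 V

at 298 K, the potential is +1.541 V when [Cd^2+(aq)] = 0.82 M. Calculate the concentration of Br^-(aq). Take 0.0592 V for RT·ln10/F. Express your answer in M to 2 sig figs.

0.070 M

With Br₂/Br⁻ at the cathode and Cd²⁺/Cd at the anode, E°cell = +1.06 − (−0.41) = +1.47 V (n = 2).
Since E = E° − (0.0592/n)·log Q, log Q = n(E° − E)/0.0592 = −2.399.
Balancing electrons gives Br2(l) + Cd(s) → 2 Br^-(aq) + Cd^2+(aq); thus Q = [Br^-(aq)]^2·[Cd^2+(aq)].
Substituting the known concentrations and solving, log [Br^-(aq)] = −1.156 and [Br^-(aq)] = 0.070 M.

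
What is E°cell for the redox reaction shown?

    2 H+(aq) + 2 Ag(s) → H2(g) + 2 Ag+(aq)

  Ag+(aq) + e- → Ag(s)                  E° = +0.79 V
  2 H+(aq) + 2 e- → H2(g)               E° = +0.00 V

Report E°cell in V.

In the reaction as written, H+(aq) is reduced (cathode) and Ag+(aq) is produced by oxidation at the anode.
E°cell = E°(cathode) − E°(anode) = +0.00 − (+0.79) = −0.79 V.
The negative E°cell means the reaction is non-spontaneous in the direction written.

−0.79 V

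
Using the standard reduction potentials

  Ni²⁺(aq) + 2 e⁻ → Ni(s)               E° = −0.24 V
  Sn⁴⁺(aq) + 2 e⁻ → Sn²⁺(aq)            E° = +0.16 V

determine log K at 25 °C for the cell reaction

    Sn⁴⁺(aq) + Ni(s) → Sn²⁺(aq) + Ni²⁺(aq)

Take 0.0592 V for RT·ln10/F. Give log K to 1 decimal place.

log K = 13.5

The Sn⁴⁺/Sn²⁺ couple is reduced (cathode); E°cell = +0.16 − (−0.24) = +0.40 V with n = 2.
At equilibrium E = 0, so log K = nE°cell / 0.0592 = (2)(+0.40) / 0.0592 = 13.5.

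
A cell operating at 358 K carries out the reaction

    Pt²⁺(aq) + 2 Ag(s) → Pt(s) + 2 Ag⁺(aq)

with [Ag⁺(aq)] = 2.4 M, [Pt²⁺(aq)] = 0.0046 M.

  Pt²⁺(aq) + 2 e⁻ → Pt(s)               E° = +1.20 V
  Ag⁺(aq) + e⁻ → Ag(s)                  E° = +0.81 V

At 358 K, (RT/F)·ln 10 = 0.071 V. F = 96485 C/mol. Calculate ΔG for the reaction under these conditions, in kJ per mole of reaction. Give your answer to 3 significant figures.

−54.0 kJ/mol

With Pt²⁺/Pt reduced at the cathode, E°cell = +1.20 − (+0.81) = +0.39 V and n = 2.
The reaction quotient is [Ag⁺(aq)]^2 / [Pt²⁺(aq)] = 1.25×10^3; by Nernst, E = +0.39 − (0.071/2)(3.098) = +0.2800 V.
ΔG = −nFE = −(2)(96485)(+0.2800) J/mol = −54.0 kJ/mol.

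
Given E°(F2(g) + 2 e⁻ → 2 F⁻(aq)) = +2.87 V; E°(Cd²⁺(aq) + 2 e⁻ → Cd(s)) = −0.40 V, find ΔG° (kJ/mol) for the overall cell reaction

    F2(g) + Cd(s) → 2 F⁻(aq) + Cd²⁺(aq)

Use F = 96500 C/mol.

−631 kJ/mol

In the reaction as written F2(g) is reduced, so the F₂/F⁻ couple is the cathode and Cd²⁺/Cd is the anode.
E°cell = +2.87 − (−0.40) = +3.27 V; balancing electrons gives n = 2.
ΔG° = −nFE°cell = −(2)(96500)(+3.27) J/mol = −631 kJ/mol.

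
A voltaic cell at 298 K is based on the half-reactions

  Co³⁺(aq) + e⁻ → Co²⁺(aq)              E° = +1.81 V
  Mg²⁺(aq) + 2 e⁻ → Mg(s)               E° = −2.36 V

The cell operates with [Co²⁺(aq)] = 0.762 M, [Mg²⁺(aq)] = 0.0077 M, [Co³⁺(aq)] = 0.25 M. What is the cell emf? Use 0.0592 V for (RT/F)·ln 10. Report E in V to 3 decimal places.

+4.204 V

The Co³⁺/Co²⁺ couple has the more positive E°, so it is the cathode; Mg²⁺/Mg is the anode.
The standard potential is +1.81 − (−2.36) = +4.17 V and the balanced reaction transfers n = 2 electrons.
Balancing gives 2 Co³⁺(aq) + Mg(s) → 2 Co²⁺(aq) + Mg²⁺(aq); hence Q = ([Co²⁺(aq)]^2·[Mg²⁺(aq)]) / [Co³⁺(aq)]^2 = 0.0715 (log Q = −1.145).
E = E° − (0.0592/n)·log Q = +4.17 − (0.0592/2)(−1.145) = +4.204 V.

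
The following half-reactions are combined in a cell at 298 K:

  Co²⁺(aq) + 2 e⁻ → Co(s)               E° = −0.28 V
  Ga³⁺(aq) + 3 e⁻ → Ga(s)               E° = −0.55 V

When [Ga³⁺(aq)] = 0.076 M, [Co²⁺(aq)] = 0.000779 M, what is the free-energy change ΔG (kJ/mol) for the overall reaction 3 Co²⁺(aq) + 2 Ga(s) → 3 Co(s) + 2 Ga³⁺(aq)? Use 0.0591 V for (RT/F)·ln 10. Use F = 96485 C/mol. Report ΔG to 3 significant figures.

−116 kJ/mol

With Co²⁺/Co reduced at the cathode, E°cell = −0.28 − (−0.55) = +0.27 V and n = 6.
Here Q = [Ga³⁺(aq)]^2 / [Co²⁺(aq)]^3 = 1.22×10^7 (log Q = 7.087), giving E = +0.27 − (0.0591/6)·(7.087) = +0.2002 V.
Finally ΔG = −nFE = −(6)(96485 C/mol)(+0.2002 V) = −116 kJ/mol.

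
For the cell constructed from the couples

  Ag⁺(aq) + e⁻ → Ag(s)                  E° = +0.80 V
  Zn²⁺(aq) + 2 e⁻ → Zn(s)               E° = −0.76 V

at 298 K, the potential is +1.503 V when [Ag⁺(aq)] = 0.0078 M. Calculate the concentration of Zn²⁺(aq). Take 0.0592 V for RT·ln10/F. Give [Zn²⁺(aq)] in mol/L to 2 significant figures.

0.0051 M

Ag⁺/Ag is the cathode (higher E°); E°cell = +0.80 − (−0.76) = +1.56 V with n = 2.
From the Nernst equation, log Q = n(E° − E)/0.0592 = 2·(+1.56 − (+1.503))/0.0592 = 1.926.
For 2 Ag⁺(aq) + Zn(s) → 2 Ag(s) + Zn²⁺(aq), the reaction quotient is Q = [Zn²⁺(aq)] / [Ag⁺(aq)]^2.
Isolating [Zn²⁺(aq)] in Q = 10^{1.926} yields log [Zn²⁺(aq)] = −2.290, i.e. 0.0051 M.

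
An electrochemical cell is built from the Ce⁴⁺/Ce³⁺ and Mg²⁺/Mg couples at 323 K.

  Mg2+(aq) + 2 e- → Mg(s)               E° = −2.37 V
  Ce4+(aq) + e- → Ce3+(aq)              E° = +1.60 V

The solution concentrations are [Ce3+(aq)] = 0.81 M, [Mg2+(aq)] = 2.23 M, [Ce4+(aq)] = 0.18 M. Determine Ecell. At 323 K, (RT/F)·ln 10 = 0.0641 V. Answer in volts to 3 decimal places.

+3.917 V

Since E°(Ce⁴⁺/Ce³⁺) > E°(Mg²⁺/Mg), Ce⁴⁺/Ce³⁺ serves as the cathode.
The standard potential is +1.60 − (−2.37) = +3.97 V and the balanced reaction transfers n = 2 electrons.
Balancing gives 2 Ce4+(aq) + Mg(s) → 2 Ce3+(aq) + Mg2+(aq); hence Q = ([Ce3+(aq)]^2·[Mg2+(aq)]) / [Ce4+(aq)]^2 = 45.2 (log Q = 1.655).
E = E° − (0.0641/n)·log Q = +3.97 − (0.0641/2)(1.655) = +3.917 V.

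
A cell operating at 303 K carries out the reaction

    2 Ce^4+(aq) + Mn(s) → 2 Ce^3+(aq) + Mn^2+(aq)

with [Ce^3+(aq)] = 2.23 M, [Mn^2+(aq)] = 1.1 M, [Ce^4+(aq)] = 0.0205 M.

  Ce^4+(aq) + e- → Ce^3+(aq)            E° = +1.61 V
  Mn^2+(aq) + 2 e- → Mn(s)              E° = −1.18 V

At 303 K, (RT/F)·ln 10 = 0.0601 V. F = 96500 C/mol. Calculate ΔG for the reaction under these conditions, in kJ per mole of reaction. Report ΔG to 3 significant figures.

The standard cell potential is +1.61 − (−1.18) = +2.79 V, with n = 2 electrons in the balanced equation.
Q = ([Ce^3+(aq)]^2·[Mn^2+(aq)]) / [Ce^4+(aq)]^2 = 1.3×10^4, so log Q = 4.114 and E = +2.79 − (0.0601/2)(4.114) = +2.6664 V.
Then ΔG = −nFE = −2 × 96500 × +2.6664 J/mol = −515 kJ/mol.

−515 kJ/mol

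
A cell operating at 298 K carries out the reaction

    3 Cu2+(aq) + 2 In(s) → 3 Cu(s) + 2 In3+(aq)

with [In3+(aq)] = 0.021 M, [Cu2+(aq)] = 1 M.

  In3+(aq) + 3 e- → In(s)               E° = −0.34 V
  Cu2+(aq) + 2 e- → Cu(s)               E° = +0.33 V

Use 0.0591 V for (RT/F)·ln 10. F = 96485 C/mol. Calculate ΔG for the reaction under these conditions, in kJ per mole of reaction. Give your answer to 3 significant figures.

E°cell = +0.33 − (−0.34) = +0.67 V; the balanced reaction transfers n = 6 electrons.
Q = [In3+(aq)]^2 / [Cu2+(aq)]^3 = 0.000441, so log Q = −3.356 and E = +0.67 − (0.0591/6)(−3.356) = +0.7031 V.
Finally ΔG = −nFE = −(6)(96485 C/mol)(+0.7031 V) = −407 kJ/mol.

−407 kJ/mol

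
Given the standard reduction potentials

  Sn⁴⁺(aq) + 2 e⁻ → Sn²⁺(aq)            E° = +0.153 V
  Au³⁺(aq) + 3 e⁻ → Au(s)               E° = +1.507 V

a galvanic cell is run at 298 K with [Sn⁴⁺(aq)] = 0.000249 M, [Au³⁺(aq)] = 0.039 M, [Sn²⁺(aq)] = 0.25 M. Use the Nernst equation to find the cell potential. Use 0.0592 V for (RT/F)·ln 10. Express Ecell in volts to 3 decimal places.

+1.415 V

Since E°(Au³⁺/Au) > E°(Sn⁴⁺/Sn²⁺), Au³⁺/Au serves as the cathode.
The standard potential is +1.507 − (+0.153) = +1.354 V and the balanced reaction transfers n = 6 electrons.
Balancing gives 2 Au³⁺(aq) + 3 Sn²⁺(aq) → 2 Au(s) + 3 Sn⁴⁺(aq); hence Q = [Sn⁴⁺(aq)]^3 / ([Au³⁺(aq)]^2·[Sn²⁺(aq)]^3) = 6.5×10^−7 (log Q = −6.187).
E = E° − (0.0592/n)·log Q = +1.354 − (0.0592/6)(−6.187) = +1.415 V.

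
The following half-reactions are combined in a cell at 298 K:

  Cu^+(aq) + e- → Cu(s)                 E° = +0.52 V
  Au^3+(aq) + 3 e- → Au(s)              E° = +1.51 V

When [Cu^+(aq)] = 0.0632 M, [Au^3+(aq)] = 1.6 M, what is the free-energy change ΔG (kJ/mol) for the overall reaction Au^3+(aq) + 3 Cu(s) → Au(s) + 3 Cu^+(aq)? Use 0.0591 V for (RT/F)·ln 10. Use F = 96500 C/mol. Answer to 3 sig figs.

With Au³⁺/Au reduced at the cathode, E°cell = +1.51 − (+0.52) = +0.99 V and n = 3.
Q = [Cu^+(aq)]^3 / [Au^3+(aq)] = 0.000158, so log Q = −3.802 and E = +0.99 − (0.0591/3)(−3.802) = +1.0649 V.
Then ΔG = −nFE = −3 × 96500 × +1.0649 J/mol = −308 kJ/mol.

−308 kJ/mol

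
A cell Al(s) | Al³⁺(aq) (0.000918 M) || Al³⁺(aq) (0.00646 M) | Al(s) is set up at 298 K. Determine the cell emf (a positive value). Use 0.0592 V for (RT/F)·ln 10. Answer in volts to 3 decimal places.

For a concentration cell E°cell = 0, since both electrodes use the same couple.
The compartment with the higher Al³⁺(aq) concentration (0.00646 M) acts as the cathode; ions are reduced there and produced at the dilute (0.000918 M) anode.
With n = 3, Ecell = −(0.0592/3)·log([dilute]/[conc]) = −(0.0592/3)·log(0.000918/0.00646) = +0.017 V.

0.017 V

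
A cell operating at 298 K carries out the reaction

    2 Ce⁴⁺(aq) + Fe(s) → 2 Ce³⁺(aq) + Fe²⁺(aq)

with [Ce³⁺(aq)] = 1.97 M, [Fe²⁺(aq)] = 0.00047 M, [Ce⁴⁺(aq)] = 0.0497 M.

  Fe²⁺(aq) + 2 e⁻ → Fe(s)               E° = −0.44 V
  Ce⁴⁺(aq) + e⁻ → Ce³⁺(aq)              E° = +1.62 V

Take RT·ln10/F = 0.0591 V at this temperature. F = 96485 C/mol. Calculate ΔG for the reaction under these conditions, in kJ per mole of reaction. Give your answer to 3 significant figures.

With Ce⁴⁺/Ce³⁺ reduced at the cathode, E°cell = +1.62 − (−0.44) = +2.06 V and n = 2.
Q = ([Ce³⁺(aq)]^2·[Fe²⁺(aq)]) / [Ce⁴⁺(aq)]^2 = 0.738, so log Q = −0.132 and E = +2.06 − (0.0591/2)(−0.132) = +2.0639 V.
ΔG = −nFE = −(2)(96485)(+2.0639) J/mol = −398 kJ/mol.

−398 kJ/mol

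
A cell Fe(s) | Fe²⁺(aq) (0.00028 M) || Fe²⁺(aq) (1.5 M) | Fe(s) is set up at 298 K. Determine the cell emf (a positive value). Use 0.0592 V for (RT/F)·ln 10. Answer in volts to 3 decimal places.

0.110 V

For a concentration cell E°cell = 0, since both electrodes use the same couple.
The compartment with the higher Fe²⁺(aq) concentration (1.5 M) acts as the cathode; ions are reduced there and produced at the dilute (0.00028 M) anode.
With n = 2, Ecell = −(0.0592/2)·log([dilute]/[conc]) = −(0.0592/2)·log(0.00028/1.5) = +0.110 V.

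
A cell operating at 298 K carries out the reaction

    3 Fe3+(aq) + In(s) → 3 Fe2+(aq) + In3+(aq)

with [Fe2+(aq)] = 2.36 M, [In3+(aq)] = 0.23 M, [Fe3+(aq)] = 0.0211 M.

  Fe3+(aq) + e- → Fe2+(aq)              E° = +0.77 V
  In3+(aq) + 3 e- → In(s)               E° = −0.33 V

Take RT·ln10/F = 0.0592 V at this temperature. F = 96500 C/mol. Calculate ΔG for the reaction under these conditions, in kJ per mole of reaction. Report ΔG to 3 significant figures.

The standard cell potential is +0.77 − (−0.33) = +1.10 V, with n = 3 electrons in the balanced equation.
The reaction quotient is ([Fe2+(aq)]^3·[In3+(aq)]) / [Fe3+(aq)]^3 = 3.22×10^5; by Nernst, E = +1.10 − (0.0592/3)(5.508) = +0.9913 V.
Then ΔG = −nFE = −3 × 96500 × +0.9913 J/mol = −287 kJ/mol.

−287 kJ/mol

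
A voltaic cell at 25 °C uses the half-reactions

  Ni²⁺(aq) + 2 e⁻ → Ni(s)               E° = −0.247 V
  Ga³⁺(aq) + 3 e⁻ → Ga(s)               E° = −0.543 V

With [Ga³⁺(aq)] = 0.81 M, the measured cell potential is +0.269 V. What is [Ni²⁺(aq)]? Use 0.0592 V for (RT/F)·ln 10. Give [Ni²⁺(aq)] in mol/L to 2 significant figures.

0.11 M

With Ni²⁺/Ni at the cathode and Ga³⁺/Ga at the anode, E°cell = −0.247 − (−0.543) = +0.296 V (n = 6).
Rearranging E = E° − (0.0592/n)·log Q gives log Q = 6(+0.296 − (+0.269))/0.0592 = 2.736.
Balancing electrons gives 3 Ni²⁺(aq) + 2 Ga(s) → 3 Ni(s) + 2 Ga³⁺(aq); thus Q = [Ga³⁺(aq)]^2 / [Ni²⁺(aq)]^3.
Isolating [Ni²⁺(aq)] in Q = 10^{2.736} yields log [Ni²⁺(aq)] = −0.973, i.e. 0.11 M.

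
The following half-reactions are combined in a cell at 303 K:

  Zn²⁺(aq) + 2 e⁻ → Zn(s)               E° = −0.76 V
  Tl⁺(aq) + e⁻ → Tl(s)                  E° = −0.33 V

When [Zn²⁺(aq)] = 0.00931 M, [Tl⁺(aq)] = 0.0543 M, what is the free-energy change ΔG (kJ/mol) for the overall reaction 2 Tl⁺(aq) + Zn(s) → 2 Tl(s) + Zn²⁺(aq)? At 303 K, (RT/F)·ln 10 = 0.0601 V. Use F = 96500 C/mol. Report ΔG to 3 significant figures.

The standard cell potential is −0.33 − (−0.76) = +0.43 V, with n = 2 electrons in the balanced equation.
The reaction quotient is [Zn²⁺(aq)] / [Tl⁺(aq)]^2 = 3.16; by Nernst, E = +0.43 − (0.0601/2)(0.499) = +0.4150 V.
Then ΔG = −nFE = −2 × 96500 × +0.4150 J/mol = −80.1 kJ/mol.

−80.1 kJ/mol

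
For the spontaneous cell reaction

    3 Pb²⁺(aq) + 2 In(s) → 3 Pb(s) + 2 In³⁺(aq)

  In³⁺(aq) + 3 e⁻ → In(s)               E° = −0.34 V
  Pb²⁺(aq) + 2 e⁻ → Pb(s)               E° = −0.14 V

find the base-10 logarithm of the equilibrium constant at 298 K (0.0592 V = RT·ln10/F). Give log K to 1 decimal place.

log K = 20.3

The Pb²⁺/Pb couple is reduced (cathode); E°cell = −0.14 − (−0.34) = +0.20 V with n = 6.
At equilibrium E = 0, so log K = nE°cell / 0.0592 = (6)(+0.20) / 0.0592 = 20.3.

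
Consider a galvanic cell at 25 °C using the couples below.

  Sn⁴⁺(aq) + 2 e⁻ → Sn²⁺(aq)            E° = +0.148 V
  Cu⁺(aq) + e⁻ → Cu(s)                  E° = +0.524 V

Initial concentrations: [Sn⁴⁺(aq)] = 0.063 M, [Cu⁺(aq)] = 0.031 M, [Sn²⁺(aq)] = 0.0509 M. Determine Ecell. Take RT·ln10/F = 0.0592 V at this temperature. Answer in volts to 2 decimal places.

+0.28 V

Cu⁺/Cu is reduced (cathode, E° = +0.524 V) and Sn⁴⁺/Sn²⁺ is oxidized (anode).
The standard potential is +0.524 − (+0.148) = +0.376 V and the balanced reaction transfers n = 2 electrons.
For the overall reaction 2 Cu⁺(aq) + Sn²⁺(aq) → 2 Cu(s) + Sn⁴⁺(aq), Q = [Sn⁴⁺(aq)] / ([Cu⁺(aq)]^2·[Sn²⁺(aq)]) = 1.29×10^3, giving log Q = 3.110.
Applying E = E° − (RT ln10/nF)·log Q gives +0.376 − (0.0592/2)(3.110) = +0.28 V.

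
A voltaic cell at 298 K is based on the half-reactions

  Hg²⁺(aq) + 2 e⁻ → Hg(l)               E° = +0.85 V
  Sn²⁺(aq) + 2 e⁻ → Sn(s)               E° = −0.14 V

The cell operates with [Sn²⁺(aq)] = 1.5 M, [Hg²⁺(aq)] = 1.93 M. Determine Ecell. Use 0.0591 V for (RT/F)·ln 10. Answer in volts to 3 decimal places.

Hg²⁺/Hg is reduced (cathode, E° = +0.85 V) and Sn²⁺/Sn is oxidized (anode).
The standard potential is +0.85 − (−0.14) = +0.99 V and the balanced reaction transfers n = 2 electrons.
For the overall reaction Hg²⁺(aq) + Sn(s) → Hg(l) + Sn²⁺(aq), Q = [Sn²⁺(aq)] / [Hg²⁺(aq)] = 0.777, giving log Q = −0.109.
E = E° − (0.0591/n)·log Q = +0.99 − (0.0591/2)(−0.109) = +0.993 V.

+0.993 V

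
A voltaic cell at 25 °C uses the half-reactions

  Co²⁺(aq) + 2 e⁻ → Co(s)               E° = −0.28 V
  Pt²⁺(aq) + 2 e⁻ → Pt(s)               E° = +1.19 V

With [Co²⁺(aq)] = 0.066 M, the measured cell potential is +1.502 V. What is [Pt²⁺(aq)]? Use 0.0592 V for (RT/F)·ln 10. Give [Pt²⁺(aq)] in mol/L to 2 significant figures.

0.80 M

With Pt²⁺/Pt at the cathode and Co²⁺/Co at the anode, E°cell = +1.19 − (−0.28) = +1.47 V (n = 2).
Since E = E° − (0.0592/n)·log Q, log Q = n(E° − E)/0.0592 = −1.081.
Balancing electrons gives Pt²⁺(aq) + Co(s) → Pt(s) + Co²⁺(aq); thus Q = [Co²⁺(aq)] / [Pt²⁺(aq)].
Substituting the known concentrations and solving, log [Pt²⁺(aq)] = −0.099 and [Pt²⁺(aq)] = 0.80 M.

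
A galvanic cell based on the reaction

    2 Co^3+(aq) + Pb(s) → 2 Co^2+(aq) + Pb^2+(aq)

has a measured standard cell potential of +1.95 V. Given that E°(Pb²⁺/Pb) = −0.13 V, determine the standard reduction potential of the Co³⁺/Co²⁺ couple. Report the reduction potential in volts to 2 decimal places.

In the reaction as written the Co³⁺/Co²⁺ couple is reduced (cathode) and Pb²⁺/Pb is oxidized (anode), so E°cell = E°(Co³⁺/Co²⁺) − E°(Pb²⁺/Pb).
E°(Co³⁺/Co²⁺) = E°cell + E°(anode) = +1.95 + (−0.13) = +1.82 V.

+1.82 V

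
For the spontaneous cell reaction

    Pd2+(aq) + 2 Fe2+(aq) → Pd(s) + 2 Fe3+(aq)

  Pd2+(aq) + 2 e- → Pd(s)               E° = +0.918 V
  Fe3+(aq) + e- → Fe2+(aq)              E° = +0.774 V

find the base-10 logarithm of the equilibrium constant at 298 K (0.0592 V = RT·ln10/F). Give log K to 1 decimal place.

log K = 4.9

The Pd²⁺/Pd couple is reduced (cathode); E°cell = +0.918 − (+0.774) = +0.144 V with n = 2.
At equilibrium E = 0, so log K = nE°cell / 0.0592 = (2)(+0.144) / 0.0592 = 4.9.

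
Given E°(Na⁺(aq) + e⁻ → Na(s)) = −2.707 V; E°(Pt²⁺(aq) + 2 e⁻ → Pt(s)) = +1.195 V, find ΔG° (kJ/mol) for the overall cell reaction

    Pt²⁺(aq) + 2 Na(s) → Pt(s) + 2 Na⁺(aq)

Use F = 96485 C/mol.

−753 kJ/mol

In the reaction as written Pt²⁺(aq) is reduced, so the Pt²⁺/Pt couple is the cathode and Na⁺/Na is the anode.
E°cell = +1.195 − (−2.707) = +3.902 V; balancing electrons gives n = 2.
ΔG° = −nFE°cell = −(2)(96485)(+3.902) J/mol = −753 kJ/mol.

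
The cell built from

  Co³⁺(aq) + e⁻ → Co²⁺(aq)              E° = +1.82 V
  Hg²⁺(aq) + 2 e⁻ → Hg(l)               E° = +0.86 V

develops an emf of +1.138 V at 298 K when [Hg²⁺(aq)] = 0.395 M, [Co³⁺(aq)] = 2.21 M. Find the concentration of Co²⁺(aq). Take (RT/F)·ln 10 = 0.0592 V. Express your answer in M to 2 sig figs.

Co³⁺/Co²⁺ is the cathode (higher E°); E°cell = +1.82 − (+0.86) = +0.96 V with n = 2.
From the Nernst equation, log Q = n(E° − E)/0.0592 = 2·(+0.96 − (+1.138))/0.0592 = −6.014.
Balancing electrons gives 2 Co³⁺(aq) + Hg(l) → 2 Co²⁺(aq) + Hg²⁺(aq); thus Q = ([Co²⁺(aq)]^2·[Hg²⁺(aq)]) / [Co³⁺(aq)]^2.
Solving for the unknown gives log [Co²⁺(aq)] = −2.461, so [Co²⁺(aq)] ≈ 0.0035 M.

0.0035 M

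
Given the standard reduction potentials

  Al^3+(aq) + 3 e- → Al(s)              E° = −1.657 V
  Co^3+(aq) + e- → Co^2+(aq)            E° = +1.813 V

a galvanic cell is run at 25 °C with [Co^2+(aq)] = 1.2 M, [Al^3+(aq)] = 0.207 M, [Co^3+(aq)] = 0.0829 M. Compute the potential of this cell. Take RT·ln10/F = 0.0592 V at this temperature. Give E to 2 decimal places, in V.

The Co³⁺/Co²⁺ couple has the more positive E°, so it is the cathode; Al³⁺/Al is the anode.
The standard potential is +1.813 − (−1.657) = +3.470 V and the balanced reaction transfers n = 3 electrons.
The balanced reaction is 3 Co^3+(aq) + Al(s) → 3 Co^2+(aq) + Al^3+(aq), so Q = ([Co^2+(aq)]^3·[Al^3+(aq)]) / [Co^3+(aq)]^3 = 628 and log Q = 2.798.
By the Nernst equation, E = +3.470 − (0.0592/3)·(2.798) = +3.41 V.

+3.41 V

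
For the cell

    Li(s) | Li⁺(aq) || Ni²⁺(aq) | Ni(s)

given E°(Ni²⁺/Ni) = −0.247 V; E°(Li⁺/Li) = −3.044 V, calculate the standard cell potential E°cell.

+2.797 V

By convention the left-hand electrode in cell notation is the anode (oxidation) and the right-hand electrode is the cathode (reduction).
E°cell = E°(right) − E°(left) = −0.247 − (−3.044) = +2.797 V.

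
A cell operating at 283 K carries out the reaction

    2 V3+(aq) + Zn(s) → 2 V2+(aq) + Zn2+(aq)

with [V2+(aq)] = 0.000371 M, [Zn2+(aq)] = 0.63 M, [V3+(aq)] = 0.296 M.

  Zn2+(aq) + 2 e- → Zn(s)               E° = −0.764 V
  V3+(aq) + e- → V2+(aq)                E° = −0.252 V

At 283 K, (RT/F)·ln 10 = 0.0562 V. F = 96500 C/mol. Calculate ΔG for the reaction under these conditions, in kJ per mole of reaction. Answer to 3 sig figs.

The standard cell potential is −0.252 − (−0.764) = +0.512 V, with n = 2 electrons in the balanced equation.
Q = ([V2+(aq)]^2·[Zn2+(aq)]) / [V3+(aq)]^2 = 9.9×10^−7, so log Q = −6.004 and E = +0.512 − (0.0562/2)(−6.004) = +0.6807 V.
Finally ΔG = −nFE = −(2)(96500 C/mol)(+0.6807 V) = −131 kJ/mol.

−131 kJ/mol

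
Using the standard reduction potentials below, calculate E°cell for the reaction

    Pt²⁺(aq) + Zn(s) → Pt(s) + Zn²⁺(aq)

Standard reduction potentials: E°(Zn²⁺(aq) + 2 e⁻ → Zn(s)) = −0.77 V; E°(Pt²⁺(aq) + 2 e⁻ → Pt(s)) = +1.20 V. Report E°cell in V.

+1.97 V

In the reaction as written, Pt²⁺(aq) is reduced (cathode) and Zn²⁺(aq) is produced by oxidation at the anode.
E°cell = E°(cathode) − E°(anode) = +1.20 − (−0.77) = +1.97 V.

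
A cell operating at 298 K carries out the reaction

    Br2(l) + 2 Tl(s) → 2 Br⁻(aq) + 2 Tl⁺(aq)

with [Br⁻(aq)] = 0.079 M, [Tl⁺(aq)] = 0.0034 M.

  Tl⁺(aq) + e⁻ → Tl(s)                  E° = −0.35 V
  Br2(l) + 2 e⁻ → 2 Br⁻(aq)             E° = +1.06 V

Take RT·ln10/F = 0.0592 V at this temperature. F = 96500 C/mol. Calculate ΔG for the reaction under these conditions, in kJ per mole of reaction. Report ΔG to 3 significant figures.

E°cell = +1.06 − (−0.35) = +1.41 V; the balanced reaction transfers n = 2 electrons.
Q = [Br⁻(aq)]^2·[Tl⁺(aq)]^2 = 7.21×10^−8, so log Q = −7.142 and E = +1.41 − (0.0592/2)(−7.142) = +1.6214 V.
Then ΔG = −nFE = −2 × 96500 × +1.6214 J/mol = −313 kJ/mol.

−313 kJ/mol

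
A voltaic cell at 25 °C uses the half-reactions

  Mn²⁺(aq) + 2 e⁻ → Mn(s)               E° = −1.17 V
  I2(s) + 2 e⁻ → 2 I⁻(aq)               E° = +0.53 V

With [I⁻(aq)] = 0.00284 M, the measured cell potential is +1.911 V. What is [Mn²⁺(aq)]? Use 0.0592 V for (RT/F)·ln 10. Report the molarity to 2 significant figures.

0.0092 M

The I₂/I⁻ couple has the larger reduction potential, so it is the cathode: E°cell = +0.53 − (−1.17) = +1.70 V and n = 2.
Since E = E° − (0.0592/n)·log Q, log Q = n(E° − E)/0.0592 = −7.128.
Balancing electrons gives I2(s) + Mn(s) → 2 I⁻(aq) + Mn²⁺(aq); thus Q = [I⁻(aq)]^2·[Mn²⁺(aq)].
Isolating [Mn²⁺(aq)] in Q = 10^{−7.128} yields log [Mn²⁺(aq)] = −2.035, i.e. 0.0092 M.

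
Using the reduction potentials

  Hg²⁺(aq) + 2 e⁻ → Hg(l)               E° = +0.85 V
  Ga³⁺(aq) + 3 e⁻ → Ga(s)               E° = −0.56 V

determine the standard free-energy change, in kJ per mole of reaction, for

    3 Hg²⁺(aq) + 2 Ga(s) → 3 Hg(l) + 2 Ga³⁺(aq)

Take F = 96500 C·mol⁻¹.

−816 kJ/mol

In the reaction as written Hg²⁺(aq) is reduced, so the Hg²⁺/Hg couple is the cathode and Ga³⁺/Ga is the anode.
E°cell = +0.85 − (−0.56) = +1.41 V; balancing electrons gives n = 6.
ΔG° = −nFE°cell = −(6)(96500)(+1.41) J/mol = −816 kJ/mol.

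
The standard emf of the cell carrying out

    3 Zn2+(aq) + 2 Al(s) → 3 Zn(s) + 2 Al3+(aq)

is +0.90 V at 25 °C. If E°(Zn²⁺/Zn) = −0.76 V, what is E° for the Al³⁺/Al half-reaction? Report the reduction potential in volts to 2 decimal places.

−1.66 V

In the reaction as written the Zn²⁺/Zn couple is reduced (cathode) and Al³⁺/Al is oxidized (anode), so E°cell = E°(Zn²⁺/Zn) − E°(Al³⁺/Al).
E°(Al³⁺/Al) = E°(cathode) − E°cell = −0.76 − (+0.90) = −1.66 V.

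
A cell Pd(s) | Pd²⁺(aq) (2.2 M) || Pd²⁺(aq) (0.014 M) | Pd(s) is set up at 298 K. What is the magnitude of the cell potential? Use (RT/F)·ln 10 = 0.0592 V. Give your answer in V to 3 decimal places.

For a concentration cell E°cell = 0, since both electrodes use the same couple.
The compartment with the higher Pd²⁺(aq) concentration (2.2 M) acts as the cathode; ions are reduced there and produced at the dilute (0.014 M) anode.
With n = 2, Ecell = −(0.0592/2)·log([dilute]/[conc]) = −(0.0592/2)·log(0.014/2.2) = +0.065 V.

0.065 V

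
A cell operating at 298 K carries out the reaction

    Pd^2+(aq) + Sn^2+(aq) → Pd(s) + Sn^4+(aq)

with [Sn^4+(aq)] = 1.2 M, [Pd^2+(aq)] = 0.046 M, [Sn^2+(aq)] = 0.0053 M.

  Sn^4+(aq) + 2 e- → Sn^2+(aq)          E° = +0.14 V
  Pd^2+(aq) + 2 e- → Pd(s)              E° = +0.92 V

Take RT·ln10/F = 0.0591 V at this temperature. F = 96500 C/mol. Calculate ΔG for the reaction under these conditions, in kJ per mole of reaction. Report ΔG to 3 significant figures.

−129 kJ/mol

The standard cell potential is +0.92 − (+0.14) = +0.78 V, with n = 2 electrons in the balanced equation.
Q = [Sn^4+(aq)] / ([Pd^2+(aq)]·[Sn^2+(aq)]) = 4.92×10^3, so log Q = 3.692 and E = +0.78 − (0.0591/2)(3.692) = +0.6709 V.
ΔG = −nFE = −(2)(96500)(+0.6709) J/mol = −129 kJ/mol.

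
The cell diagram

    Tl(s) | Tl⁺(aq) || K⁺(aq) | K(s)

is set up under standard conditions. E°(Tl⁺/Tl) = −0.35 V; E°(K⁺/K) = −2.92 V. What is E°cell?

−2.57 V

By convention the left-hand electrode in cell notation is the anode (oxidation) and the right-hand electrode is the cathode (reduction).
E°cell = E°(right) − E°(left) = −2.92 − (−0.35) = −2.57 V.
The negative sign shows that, as written, the cell would require an external voltage to drive the reaction.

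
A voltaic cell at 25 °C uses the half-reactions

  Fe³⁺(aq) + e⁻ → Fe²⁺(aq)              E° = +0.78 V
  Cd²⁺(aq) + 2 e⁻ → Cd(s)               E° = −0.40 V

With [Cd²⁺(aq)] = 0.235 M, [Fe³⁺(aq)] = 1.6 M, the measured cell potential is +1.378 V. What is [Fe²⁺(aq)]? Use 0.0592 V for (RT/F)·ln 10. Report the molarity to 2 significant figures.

With Fe³⁺/Fe²⁺ at the cathode and Cd²⁺/Cd at the anode, E°cell = +0.78 − (−0.40) = +1.18 V (n = 2).
Rearranging E = E° − (0.0592/n)·log Q gives log Q = 2(+1.18 − (+1.378))/0.0592 = −6.689.
Balancing electrons gives 2 Fe³⁺(aq) + Cd(s) → 2 Fe²⁺(aq) + Cd²⁺(aq); thus Q = ([Fe²⁺(aq)]^2·[Cd²⁺(aq)]) / [Fe³⁺(aq)]^2.
Isolating [Fe²⁺(aq)] in Q = 10^{−6.689} yields log [Fe²⁺(aq)] = −2.826, i.e. 0.0015 M.

0.0015 M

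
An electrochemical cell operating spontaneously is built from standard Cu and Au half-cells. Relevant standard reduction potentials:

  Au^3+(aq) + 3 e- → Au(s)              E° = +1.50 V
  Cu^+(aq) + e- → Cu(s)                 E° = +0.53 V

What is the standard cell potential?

+0.97 V

Of the two couples in this cell, the one with the more positive reduction potential is reduced at the cathode: here that is Au³⁺/Au (+1.50 V); Cu⁺/Cu (+0.53 V) is the anode.
E°cell = E°(cathode) − E°(anode) = +1.50 − (+0.53) = +0.97 V.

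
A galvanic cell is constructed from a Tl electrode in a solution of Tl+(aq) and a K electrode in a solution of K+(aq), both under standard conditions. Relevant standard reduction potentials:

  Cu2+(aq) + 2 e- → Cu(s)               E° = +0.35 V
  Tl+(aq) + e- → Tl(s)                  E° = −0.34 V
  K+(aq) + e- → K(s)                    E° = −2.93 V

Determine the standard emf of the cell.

+2.59 V

The Tl⁺/Tl couple has the higher E°, so Tl ion is reduced (cathode) and K is oxidized (anode).
E°cell = E°(cathode) − E°(anode) = −0.34 − (−2.93) = +2.59 V.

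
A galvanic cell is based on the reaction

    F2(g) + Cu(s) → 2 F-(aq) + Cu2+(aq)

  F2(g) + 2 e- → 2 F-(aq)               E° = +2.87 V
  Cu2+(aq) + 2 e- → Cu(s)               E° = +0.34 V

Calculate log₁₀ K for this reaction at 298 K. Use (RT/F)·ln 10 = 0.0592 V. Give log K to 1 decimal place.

log K = 85.5

The F₂/F⁻ couple is reduced (cathode); E°cell = +2.87 − (+0.34) = +2.53 V with n = 2.
At equilibrium E = 0, so log K = nE°cell / 0.0592 = (2)(+2.53) / 0.0592 = 85.5.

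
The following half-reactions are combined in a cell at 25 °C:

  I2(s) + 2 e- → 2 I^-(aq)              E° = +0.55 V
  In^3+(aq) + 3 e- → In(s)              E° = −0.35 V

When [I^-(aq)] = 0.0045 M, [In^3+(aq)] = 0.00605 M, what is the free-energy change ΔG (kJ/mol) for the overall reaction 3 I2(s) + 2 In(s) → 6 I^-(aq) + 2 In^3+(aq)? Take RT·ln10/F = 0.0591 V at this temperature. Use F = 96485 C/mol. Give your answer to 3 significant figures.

−627 kJ/mol

The standard cell potential is +0.55 − (−0.35) = +0.90 V, with n = 6 electrons in the balanced equation.
Q = [I^-(aq)]^6·[In^3+(aq)]^2 = 3.04×10^−19, so log Q = −18.517 and E = +0.90 − (0.0591/6)(−18.517) = +1.0824 V.
ΔG = −nFE = −(6)(96485)(+1.0824) J/mol = −627 kJ/mol.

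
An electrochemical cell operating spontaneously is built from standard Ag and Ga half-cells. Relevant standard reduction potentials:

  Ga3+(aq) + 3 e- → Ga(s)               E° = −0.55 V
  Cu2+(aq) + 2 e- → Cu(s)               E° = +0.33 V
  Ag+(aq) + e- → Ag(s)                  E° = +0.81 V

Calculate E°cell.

+1.36 V

The Ag⁺/Ag couple has the higher E°, so Ag ion is reduced (cathode) and Ga is oxidized (anode).
E°cell = E°(cathode) − E°(anode) = +0.81 − (−0.55) = +1.36 V.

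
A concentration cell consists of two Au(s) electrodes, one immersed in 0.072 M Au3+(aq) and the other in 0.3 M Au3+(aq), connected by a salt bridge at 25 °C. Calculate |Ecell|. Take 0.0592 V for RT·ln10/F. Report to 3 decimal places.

0.012 V

For a concentration cell E°cell = 0, since both electrodes use the same couple.
The compartment with the higher Au3+(aq) concentration (0.3 M) acts as the cathode; ions are reduced there and produced at the dilute (0.072 M) anode.
With n = 3, Ecell = −(0.0592/3)·log([dilute]/[conc]) = −(0.0592/3)·log(0.072/0.3) = +0.012 V.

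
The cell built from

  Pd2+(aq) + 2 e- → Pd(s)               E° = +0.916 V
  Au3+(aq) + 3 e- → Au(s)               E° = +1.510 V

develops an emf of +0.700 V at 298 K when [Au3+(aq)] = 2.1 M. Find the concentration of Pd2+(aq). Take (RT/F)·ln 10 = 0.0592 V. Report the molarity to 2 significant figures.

The Au³⁺/Au couple has the larger reduction potential, so it is the cathode: E°cell = +1.510 − (+0.916) = +0.594 V and n = 6.
From the Nernst equation, log Q = n(E° − E)/0.0592 = 6·(+0.594 − (+0.700))/0.0592 = −10.743.
Balancing electrons gives 2 Au3+(aq) + 3 Pd(s) → 2 Au(s) + 3 Pd2+(aq); thus Q = [Pd2+(aq)]^3 / [Au3+(aq)]^2.
Substituting the known concentrations and solving, log [Pd2+(aq)] = −3.366 and [Pd2+(aq)] = 0.00043 M.

0.00043 M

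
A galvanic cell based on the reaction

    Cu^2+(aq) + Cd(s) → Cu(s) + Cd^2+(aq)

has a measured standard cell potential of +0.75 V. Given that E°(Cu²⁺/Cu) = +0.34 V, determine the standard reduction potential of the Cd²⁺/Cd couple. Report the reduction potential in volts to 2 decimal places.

−0.41 V

In the reaction as written the Cu²⁺/Cu couple is reduced (cathode) and Cd²⁺/Cd is oxidized (anode), so E°cell = E°(Cu²⁺/Cu) − E°(Cd²⁺/Cd).
E°(Cd²⁺/Cd) = E°(cathode) − E°cell = +0.34 − (+0.75) = −0.41 V.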